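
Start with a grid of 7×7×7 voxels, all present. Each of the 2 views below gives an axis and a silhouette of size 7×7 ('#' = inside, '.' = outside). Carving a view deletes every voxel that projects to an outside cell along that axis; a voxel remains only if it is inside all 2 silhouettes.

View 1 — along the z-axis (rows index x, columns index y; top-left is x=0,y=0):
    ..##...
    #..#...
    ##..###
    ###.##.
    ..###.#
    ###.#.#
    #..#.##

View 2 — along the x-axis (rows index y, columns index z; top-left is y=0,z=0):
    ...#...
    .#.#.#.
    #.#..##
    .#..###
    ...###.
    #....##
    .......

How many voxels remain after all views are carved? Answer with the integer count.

|visual hull| = 67

start: 7×7×7 = 343 voxels
after view 1 [z-axis, 27 of 49 cells solid] → remaining = 189
after view 2 [x-axis, 18 of 49 cells solid] → remaining = 67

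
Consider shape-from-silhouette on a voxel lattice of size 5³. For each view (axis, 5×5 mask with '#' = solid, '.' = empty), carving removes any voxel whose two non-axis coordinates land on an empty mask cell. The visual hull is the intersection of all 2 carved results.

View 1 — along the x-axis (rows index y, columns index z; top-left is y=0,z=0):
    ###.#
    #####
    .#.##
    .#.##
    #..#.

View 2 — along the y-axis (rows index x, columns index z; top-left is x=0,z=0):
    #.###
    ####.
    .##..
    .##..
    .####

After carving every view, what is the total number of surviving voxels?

before carving: 125 voxels (5×5×5)
  1. axis=0 (YZ plane), |mask|=17  ⇒  voxels=85
  2. axis=1 (XZ plane), |mask|=16  ⇒  voxels=52

52 voxels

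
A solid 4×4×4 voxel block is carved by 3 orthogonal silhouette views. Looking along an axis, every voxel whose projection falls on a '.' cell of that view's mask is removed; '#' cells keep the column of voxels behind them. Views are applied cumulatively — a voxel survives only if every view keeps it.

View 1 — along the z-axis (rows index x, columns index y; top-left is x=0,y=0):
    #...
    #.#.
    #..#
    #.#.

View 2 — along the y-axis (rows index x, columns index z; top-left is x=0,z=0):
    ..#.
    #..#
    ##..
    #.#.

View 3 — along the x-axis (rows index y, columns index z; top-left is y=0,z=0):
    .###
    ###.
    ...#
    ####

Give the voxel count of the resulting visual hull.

remaining voxels: 7

full grid |V| = 64
[1] z-view keeps 7 columns → grid now 28
[2] y-view keeps 7 columns → grid now 13
[3] x-view keeps 11 columns → grid now 7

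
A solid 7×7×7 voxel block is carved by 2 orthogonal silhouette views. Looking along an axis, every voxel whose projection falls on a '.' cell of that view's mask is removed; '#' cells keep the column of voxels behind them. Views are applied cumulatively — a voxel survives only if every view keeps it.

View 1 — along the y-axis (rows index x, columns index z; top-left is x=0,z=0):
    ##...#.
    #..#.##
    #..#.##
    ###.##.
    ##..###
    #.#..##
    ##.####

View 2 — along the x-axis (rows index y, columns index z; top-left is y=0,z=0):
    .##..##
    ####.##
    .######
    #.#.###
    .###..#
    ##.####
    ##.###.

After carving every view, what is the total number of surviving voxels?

voxel count = 161

initial block: 7^3 = 343
after view 1 [y-axis, 31 of 49 cells solid] → remaining = 217
after view 2 [x-axis, 36 of 49 cells solid] → remaining = 161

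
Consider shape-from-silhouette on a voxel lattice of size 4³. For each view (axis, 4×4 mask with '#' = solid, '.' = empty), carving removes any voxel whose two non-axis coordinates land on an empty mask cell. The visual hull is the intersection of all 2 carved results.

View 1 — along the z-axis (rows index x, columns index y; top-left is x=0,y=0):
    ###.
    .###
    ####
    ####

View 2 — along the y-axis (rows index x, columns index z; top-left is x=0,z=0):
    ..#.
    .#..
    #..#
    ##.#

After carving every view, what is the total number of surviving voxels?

|visual hull| = 26

full grid |V| = 64
after view 1 [z-axis, 14 of 16 cells solid] → remaining = 56
after view 2 [y-axis, 7 of 16 cells solid] → remaining = 26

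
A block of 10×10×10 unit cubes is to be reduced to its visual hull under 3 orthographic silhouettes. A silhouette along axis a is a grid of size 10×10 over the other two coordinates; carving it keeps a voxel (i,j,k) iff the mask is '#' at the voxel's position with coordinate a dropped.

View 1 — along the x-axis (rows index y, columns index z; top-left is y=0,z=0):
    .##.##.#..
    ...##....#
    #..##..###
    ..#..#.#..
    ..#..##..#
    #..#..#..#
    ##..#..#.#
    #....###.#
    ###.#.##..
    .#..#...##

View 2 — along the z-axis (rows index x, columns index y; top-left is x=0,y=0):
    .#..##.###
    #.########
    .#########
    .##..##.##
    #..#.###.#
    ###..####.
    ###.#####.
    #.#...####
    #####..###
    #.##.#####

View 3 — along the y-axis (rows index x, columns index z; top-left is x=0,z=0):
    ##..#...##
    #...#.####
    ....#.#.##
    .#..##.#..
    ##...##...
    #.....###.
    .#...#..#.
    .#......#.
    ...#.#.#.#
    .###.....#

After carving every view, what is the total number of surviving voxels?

before carving: 1000 voxels (10×10×10)
after view 1 [x-axis, 45 of 100 cells solid] → remaining = 450
after view 2 [z-axis, 73 of 100 cells solid] → remaining = 339
after view 3 [y-axis, 40 of 100 cells solid] → remaining = 139

remaining voxels: 139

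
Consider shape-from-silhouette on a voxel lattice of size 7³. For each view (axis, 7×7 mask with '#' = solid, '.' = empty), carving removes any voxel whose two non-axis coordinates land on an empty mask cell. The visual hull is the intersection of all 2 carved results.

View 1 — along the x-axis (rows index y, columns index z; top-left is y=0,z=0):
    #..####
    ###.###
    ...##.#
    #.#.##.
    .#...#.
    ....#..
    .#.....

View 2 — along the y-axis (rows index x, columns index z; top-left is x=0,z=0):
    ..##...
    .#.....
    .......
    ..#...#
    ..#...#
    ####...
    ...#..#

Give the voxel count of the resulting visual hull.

start: 7×7×7 = 343 voxels
step 1: project along x, AND mask (22/49) → |grid| = 154
step 2: project along y, AND mask (13/49) → |grid| = 32

32 voxels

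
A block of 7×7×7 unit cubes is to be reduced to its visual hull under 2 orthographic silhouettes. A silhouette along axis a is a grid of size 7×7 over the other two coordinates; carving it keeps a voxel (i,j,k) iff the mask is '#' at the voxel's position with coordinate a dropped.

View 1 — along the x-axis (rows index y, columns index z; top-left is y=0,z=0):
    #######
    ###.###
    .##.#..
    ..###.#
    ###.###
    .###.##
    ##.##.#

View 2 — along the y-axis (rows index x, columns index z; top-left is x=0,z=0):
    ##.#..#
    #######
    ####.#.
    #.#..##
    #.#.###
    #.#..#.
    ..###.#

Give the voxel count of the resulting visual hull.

remaining voxels: 162

initial block: 7^3 = 343
step 1: project along x, AND mask (36/49) → |grid| = 252
step 2: project along y, AND mask (32/49) → |grid| = 162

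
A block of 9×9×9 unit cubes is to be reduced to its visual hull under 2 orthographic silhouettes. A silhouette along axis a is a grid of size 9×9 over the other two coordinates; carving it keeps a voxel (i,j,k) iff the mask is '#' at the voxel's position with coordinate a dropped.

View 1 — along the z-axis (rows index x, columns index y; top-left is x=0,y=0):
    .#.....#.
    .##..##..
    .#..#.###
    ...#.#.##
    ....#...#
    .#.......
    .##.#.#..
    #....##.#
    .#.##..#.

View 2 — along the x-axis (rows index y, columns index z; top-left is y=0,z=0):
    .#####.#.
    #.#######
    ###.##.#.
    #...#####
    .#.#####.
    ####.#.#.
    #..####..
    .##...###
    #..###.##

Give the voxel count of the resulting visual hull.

remaining voxels: 184

full grid |V| = 729
after view 1 [z-axis, 30 of 81 cells solid] → remaining = 270
after view 2 [x-axis, 54 of 81 cells solid] → remaining = 184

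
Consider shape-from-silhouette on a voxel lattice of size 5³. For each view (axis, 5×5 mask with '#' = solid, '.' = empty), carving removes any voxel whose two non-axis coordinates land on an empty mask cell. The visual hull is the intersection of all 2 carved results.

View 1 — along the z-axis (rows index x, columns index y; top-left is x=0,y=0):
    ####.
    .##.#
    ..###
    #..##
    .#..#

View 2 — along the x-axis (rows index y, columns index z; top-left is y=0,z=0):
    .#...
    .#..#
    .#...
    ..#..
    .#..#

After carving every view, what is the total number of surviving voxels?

remaining voxels: 22

before carving: 125 voxels (5×5×5)
after view 1 [z-axis, 15 of 25 cells solid] → remaining = 75
after view 2 [x-axis, 7 of 25 cells solid] → remaining = 22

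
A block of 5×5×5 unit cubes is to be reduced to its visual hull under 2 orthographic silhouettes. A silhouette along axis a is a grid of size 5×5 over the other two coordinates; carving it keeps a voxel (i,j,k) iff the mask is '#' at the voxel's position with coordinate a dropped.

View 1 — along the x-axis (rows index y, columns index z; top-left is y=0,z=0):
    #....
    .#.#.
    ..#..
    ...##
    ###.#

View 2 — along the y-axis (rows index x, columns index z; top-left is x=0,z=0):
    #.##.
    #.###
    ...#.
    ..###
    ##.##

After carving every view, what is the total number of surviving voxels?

full grid |V| = 125
carve view 1 (along x, YZ-mask fill 10/25): 50 voxels remain
carve view 2 (along y, XZ-mask fill 15/25): 30 voxels remain

|visual hull| = 30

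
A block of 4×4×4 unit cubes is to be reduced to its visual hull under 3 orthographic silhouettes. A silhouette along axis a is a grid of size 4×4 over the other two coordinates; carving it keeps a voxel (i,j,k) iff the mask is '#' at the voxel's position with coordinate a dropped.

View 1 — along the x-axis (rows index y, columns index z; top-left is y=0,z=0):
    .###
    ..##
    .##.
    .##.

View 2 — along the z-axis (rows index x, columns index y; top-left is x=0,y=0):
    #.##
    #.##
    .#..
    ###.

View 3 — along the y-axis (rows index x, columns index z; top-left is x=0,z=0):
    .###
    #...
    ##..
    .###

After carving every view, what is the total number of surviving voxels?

start: 4×4×4 = 64 voxels
step 1: project along x, AND mask (9/16) → |grid| = 36
step 2: project along z, AND mask (10/16) → |grid| = 23
step 3: project along y, AND mask (9/16) → |grid| = 14

voxel count = 14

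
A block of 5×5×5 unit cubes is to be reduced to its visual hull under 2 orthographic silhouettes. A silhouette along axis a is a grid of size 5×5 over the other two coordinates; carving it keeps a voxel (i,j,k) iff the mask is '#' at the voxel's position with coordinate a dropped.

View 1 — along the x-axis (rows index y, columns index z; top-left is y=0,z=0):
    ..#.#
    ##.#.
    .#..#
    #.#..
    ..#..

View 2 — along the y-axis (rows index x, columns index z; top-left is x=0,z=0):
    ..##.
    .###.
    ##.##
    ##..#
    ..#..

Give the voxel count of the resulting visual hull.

remaining voxels: 26

start: 5×5×5 = 125 voxels
after view 1 [x-axis, 10 of 25 cells solid] → remaining = 50
after view 2 [y-axis, 13 of 25 cells solid] → remaining = 26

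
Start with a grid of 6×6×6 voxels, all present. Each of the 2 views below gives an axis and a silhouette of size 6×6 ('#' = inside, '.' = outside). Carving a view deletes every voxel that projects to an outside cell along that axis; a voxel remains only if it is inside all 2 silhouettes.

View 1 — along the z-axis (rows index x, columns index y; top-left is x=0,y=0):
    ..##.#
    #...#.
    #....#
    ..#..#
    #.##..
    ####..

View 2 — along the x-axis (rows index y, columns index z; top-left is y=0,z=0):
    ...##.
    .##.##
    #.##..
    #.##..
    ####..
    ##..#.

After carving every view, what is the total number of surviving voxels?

initial block: 6^3 = 216
after view 1 [z-axis, 16 of 36 cells solid] → remaining = 96
after view 2 [x-axis, 19 of 36 cells solid] → remaining = 46

remaining voxels: 46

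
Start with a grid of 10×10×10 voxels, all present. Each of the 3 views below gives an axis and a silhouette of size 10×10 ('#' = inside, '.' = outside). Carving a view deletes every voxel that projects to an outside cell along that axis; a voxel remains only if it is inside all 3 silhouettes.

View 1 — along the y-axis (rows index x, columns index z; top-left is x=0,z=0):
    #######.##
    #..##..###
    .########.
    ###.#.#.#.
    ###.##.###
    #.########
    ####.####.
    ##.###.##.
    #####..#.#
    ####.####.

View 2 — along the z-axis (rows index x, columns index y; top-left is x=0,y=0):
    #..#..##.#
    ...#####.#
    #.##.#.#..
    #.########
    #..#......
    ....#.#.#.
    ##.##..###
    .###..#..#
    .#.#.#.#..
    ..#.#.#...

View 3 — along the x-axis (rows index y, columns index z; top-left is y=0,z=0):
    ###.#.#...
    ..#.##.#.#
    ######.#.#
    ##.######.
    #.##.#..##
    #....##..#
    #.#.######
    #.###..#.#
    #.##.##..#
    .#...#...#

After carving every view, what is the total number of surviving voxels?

full grid |V| = 1000
V1 y: intersect with XZ mask (76 set) -- 760 left
V2 z: intersect with XY mask (49 set) -- 361 left
V3 x: intersect with YZ mask (59 set) -- 220 left

220 voxels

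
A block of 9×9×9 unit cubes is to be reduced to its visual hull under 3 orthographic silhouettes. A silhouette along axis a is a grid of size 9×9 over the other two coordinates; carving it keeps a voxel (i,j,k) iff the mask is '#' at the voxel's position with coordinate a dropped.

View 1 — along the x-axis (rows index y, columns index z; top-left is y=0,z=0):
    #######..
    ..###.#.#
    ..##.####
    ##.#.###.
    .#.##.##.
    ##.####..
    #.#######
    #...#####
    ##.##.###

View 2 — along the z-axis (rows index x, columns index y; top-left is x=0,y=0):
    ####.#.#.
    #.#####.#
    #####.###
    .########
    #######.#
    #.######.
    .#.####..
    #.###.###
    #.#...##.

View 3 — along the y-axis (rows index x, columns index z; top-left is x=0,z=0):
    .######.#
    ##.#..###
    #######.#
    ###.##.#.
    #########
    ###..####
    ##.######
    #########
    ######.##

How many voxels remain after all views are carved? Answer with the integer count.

full grid |V| = 729
  1. axis=0 (YZ plane), |mask|=56  ⇒  voxels=504
  2. axis=2 (XY plane), |mask|=60  ⇒  voxels=376
  3. axis=1 (XZ plane), |mask|=68  ⇒  voxels=313

voxel count = 313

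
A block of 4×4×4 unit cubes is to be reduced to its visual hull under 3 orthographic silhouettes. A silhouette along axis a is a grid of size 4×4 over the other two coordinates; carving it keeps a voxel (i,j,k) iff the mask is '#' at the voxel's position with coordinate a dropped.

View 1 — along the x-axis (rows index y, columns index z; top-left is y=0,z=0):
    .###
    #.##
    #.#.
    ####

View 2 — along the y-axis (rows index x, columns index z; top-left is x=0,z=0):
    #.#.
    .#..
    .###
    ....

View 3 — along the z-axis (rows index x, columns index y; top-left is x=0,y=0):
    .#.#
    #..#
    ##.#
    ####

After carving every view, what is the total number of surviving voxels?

full grid |V| = 64
after view 1 [x-axis, 12 of 16 cells solid] → remaining = 48
after view 2 [y-axis, 6 of 16 cells solid] → remaining = 18
after view 3 [z-axis, 11 of 16 cells solid] → remaining = 14

|visual hull| = 14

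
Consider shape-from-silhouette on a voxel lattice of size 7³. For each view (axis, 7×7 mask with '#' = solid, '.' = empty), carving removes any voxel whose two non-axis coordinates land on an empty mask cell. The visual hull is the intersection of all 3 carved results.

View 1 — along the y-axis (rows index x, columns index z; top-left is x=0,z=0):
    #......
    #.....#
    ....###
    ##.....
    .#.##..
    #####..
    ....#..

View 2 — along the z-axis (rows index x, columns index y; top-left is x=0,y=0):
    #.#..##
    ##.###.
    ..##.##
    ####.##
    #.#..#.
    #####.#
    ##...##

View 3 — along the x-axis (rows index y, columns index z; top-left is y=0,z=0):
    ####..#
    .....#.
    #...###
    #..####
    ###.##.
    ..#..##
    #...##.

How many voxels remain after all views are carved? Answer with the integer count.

43 voxels

start: 7×7×7 = 343 voxels
V1 y: intersect with XZ mask (17 set) -- 119 left
V2 z: intersect with XY mask (32 set) -- 81 left
V3 x: intersect with YZ mask (26 set) -- 43 left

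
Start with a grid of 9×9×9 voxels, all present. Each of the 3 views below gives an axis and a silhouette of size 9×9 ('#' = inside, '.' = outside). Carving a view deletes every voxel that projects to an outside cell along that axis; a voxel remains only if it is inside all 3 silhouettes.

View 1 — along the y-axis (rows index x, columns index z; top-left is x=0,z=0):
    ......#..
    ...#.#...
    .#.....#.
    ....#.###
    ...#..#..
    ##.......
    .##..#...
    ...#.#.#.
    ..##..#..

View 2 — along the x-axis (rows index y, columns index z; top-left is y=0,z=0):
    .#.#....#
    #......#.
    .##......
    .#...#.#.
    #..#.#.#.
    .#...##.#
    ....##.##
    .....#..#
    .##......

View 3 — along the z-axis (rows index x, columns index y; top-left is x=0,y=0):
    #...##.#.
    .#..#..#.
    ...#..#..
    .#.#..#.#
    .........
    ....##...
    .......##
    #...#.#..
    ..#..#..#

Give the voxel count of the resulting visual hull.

full grid |V| = 729
  1. axis=1 (XZ plane), |mask|=22  ⇒  voxels=198
  2. axis=0 (YZ plane), |mask|=26  ⇒  voxels=65
  3. axis=2 (XY plane), |mask|=23  ⇒  voxels=26

remaining voxels: 26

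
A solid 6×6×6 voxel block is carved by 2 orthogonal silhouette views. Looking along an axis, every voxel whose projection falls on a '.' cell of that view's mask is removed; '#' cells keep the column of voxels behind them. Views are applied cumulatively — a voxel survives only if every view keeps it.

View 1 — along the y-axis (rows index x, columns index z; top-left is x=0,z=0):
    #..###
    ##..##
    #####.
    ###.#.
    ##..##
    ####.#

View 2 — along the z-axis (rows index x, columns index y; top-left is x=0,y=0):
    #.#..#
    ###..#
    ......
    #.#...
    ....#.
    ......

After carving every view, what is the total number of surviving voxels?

before carving: 216 voxels (6×6×6)
after view 1 [y-axis, 26 of 36 cells solid] → remaining = 156
after view 2 [z-axis, 10 of 36 cells solid] → remaining = 40

remaining voxels: 40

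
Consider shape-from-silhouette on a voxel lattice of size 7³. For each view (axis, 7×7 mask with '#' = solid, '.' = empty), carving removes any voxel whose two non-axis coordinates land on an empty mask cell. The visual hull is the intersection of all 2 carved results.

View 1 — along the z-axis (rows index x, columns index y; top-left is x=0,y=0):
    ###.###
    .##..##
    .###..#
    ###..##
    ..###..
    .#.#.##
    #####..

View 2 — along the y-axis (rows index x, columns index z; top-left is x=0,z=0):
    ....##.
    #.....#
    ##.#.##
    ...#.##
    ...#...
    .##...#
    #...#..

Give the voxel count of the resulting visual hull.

initial block: 7^3 = 343
  1. axis=2 (XY plane), |mask|=31  ⇒  voxels=217
  2. axis=1 (XZ plane), |mask|=18  ⇒  voxels=80

remaining voxels: 80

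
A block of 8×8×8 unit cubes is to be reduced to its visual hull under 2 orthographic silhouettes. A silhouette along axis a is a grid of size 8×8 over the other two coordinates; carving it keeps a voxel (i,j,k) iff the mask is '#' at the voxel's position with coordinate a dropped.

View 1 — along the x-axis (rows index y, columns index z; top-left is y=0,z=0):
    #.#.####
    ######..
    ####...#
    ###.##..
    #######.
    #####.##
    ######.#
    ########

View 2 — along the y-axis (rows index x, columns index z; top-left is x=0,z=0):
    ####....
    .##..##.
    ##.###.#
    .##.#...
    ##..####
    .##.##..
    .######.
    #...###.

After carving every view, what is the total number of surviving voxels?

243 voxels

start: 8×8×8 = 512 voxels
after view 1 [x-axis, 51 of 64 cells solid] → remaining = 408
after view 2 [y-axis, 37 of 64 cells solid] → remaining = 243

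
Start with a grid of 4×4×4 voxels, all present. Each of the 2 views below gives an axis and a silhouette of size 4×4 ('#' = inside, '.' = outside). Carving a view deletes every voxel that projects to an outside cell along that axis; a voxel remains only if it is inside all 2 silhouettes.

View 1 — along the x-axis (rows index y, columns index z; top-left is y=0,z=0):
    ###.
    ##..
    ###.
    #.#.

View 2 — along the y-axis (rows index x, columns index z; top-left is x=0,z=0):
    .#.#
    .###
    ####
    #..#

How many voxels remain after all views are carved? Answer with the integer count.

|visual hull| = 23

start: 4×4×4 = 64 voxels
step 1: project along x, AND mask (10/16) → |grid| = 40
step 2: project along y, AND mask (11/16) → |grid| = 23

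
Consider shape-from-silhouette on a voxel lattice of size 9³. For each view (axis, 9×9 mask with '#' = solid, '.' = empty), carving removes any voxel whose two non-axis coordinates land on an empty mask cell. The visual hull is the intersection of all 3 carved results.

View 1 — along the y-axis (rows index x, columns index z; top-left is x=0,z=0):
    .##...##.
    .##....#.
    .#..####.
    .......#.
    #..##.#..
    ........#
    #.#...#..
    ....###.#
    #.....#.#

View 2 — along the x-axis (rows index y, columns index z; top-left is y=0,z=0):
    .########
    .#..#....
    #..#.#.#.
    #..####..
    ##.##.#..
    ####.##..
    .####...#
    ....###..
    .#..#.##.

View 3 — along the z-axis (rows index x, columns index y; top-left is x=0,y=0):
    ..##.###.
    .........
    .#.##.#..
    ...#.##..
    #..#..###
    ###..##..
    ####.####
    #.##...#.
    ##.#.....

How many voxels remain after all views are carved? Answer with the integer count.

before carving: 729 voxels (9×9×9)
carve view 1 (along y, XZ-mask fill 28/81): 252 voxels remain
carve view 2 (along x, YZ-mask fill 42/81): 130 voxels remain
carve view 3 (along z, XY-mask fill 37/81): 59 voxels remain

remaining voxels: 59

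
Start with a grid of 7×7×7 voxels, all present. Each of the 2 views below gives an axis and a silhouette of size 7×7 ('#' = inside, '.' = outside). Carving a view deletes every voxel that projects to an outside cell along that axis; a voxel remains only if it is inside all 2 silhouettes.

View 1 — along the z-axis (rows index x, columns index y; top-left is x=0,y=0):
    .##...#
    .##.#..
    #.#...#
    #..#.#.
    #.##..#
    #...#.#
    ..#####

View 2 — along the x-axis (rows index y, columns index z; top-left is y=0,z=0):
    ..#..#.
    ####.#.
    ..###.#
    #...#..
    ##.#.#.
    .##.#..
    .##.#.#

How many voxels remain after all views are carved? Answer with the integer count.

start: 7×7×7 = 343 voxels
after view 1 [z-axis, 24 of 49 cells solid] → remaining = 168
after view 2 [x-axis, 24 of 49 cells solid] → remaining = 82

|visual hull| = 82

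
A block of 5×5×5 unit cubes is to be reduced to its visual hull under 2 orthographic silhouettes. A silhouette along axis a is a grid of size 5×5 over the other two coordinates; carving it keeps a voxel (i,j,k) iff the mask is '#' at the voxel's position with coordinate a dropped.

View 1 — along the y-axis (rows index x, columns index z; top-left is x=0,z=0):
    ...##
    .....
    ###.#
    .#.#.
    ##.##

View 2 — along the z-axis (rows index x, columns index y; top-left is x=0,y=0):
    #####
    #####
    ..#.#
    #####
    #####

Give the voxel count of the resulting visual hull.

48 voxels

full grid |V| = 125
  1. axis=1 (XZ plane), |mask|=12  ⇒  voxels=60
  2. axis=2 (XY plane), |mask|=22  ⇒  voxels=48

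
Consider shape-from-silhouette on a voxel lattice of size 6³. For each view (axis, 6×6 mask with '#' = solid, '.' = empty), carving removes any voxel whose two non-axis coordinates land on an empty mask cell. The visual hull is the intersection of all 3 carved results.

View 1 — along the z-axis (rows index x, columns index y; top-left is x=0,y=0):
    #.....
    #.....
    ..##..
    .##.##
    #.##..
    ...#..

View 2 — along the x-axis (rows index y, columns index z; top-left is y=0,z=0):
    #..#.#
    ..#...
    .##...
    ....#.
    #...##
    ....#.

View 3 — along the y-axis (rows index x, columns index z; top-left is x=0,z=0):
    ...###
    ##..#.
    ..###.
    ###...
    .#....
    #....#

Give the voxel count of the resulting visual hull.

before carving: 216 voxels (6×6×6)
  1. axis=2 (XY plane), |mask|=12  ⇒  voxels=72
  2. axis=0 (YZ plane), |mask|=11  ⇒  voxels=23
  3. axis=1 (XZ plane), |mask|=15  ⇒  voxels=10

voxel count = 10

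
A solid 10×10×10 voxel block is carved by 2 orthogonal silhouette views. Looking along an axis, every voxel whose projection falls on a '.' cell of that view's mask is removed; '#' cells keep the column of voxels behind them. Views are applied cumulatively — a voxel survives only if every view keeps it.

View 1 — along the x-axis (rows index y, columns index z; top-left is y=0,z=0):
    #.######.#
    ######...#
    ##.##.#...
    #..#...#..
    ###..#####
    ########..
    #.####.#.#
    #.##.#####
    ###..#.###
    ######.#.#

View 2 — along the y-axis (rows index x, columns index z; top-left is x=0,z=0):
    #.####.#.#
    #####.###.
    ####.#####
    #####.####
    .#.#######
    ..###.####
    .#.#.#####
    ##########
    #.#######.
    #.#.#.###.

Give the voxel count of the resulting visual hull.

full grid |V| = 1000
carve view 1 (along x, YZ-mask fill 69/100): 690 voxels remain
carve view 2 (along y, XZ-mask fill 79/100): 539 voxels remain

|visual hull| = 539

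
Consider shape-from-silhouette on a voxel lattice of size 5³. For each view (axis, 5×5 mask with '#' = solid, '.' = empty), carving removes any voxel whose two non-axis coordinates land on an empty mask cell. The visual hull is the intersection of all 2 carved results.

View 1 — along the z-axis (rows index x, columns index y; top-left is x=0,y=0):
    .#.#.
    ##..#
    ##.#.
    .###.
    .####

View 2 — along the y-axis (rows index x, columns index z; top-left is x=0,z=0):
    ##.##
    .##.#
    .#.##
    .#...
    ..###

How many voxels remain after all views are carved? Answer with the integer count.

start: 5×5×5 = 125 voxels
V1 z: intersect with XY mask (15 set) -- 75 left
V2 y: intersect with XZ mask (14 set) -- 41 left

remaining voxels: 41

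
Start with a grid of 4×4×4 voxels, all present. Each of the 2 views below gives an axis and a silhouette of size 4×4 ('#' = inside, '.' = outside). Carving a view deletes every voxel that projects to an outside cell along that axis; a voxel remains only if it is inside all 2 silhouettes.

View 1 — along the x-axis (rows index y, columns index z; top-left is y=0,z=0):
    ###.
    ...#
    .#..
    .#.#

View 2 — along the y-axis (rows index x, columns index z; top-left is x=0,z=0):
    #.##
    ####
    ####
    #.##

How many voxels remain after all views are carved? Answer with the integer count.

voxel count = 22

start: 4×4×4 = 64 voxels
  1. axis=0 (YZ plane), |mask|=7  ⇒  voxels=28
  2. axis=1 (XZ plane), |mask|=14  ⇒  voxels=22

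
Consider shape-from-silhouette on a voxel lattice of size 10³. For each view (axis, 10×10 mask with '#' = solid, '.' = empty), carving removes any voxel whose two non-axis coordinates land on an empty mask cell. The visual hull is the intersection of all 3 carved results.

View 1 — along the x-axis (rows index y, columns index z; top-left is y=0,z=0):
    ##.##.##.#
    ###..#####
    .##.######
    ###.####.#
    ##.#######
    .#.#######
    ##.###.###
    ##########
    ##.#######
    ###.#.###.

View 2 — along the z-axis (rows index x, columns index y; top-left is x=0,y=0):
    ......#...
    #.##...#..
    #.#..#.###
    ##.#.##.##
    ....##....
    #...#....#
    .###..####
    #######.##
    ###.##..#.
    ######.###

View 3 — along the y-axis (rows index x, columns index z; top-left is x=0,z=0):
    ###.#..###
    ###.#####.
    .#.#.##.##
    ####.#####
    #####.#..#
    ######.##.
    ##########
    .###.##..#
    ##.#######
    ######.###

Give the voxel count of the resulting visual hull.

initial block: 10^3 = 1000
after view 1 [x-axis, 82 of 100 cells solid] → remaining = 820
after view 2 [z-axis, 54 of 100 cells solid] → remaining = 438
after view 3 [y-axis, 79 of 100 cells solid] → remaining = 352

remaining voxels: 352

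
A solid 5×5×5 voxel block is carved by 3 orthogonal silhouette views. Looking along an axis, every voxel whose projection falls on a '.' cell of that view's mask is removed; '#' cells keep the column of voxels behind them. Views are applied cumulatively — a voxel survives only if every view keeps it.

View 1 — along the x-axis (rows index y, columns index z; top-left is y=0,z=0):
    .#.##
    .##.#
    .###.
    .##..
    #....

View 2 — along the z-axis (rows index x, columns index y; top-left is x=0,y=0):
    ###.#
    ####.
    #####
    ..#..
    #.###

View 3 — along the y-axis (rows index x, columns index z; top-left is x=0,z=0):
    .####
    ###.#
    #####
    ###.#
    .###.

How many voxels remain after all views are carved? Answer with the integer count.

initial block: 5^3 = 125
carve view 1 (along x, YZ-mask fill 12/25): 60 voxels remain
carve view 2 (along z, XY-mask fill 18/25): 45 voxels remain
carve view 3 (along y, XZ-mask fill 20/25): 39 voxels remain

remaining voxels: 39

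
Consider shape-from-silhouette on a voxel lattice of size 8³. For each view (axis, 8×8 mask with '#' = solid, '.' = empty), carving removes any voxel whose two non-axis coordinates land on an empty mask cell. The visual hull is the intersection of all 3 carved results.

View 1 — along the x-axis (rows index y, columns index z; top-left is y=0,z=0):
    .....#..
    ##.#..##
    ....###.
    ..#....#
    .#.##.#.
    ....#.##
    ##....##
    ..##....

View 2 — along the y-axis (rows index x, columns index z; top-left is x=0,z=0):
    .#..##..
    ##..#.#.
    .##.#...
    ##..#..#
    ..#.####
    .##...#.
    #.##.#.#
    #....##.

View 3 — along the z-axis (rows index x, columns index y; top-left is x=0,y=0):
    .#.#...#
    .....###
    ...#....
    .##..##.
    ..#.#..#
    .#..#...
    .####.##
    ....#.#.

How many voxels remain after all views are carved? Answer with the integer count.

initial block: 8^3 = 512
V1 x: intersect with YZ mask (24 set) -- 192 left
V2 y: intersect with XZ mask (30 set) -- 89 left
V3 z: intersect with XY mask (24 set) -- 40 left

remaining voxels: 40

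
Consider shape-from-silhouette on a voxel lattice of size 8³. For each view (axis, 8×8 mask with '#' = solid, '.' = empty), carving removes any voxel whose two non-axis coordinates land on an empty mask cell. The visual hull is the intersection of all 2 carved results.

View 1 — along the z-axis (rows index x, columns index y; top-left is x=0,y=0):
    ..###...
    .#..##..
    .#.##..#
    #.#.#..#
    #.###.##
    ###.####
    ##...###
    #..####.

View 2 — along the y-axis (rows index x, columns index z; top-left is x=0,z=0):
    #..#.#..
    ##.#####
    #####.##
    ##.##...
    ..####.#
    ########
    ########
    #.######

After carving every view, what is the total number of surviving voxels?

initial block: 8^3 = 512
V1 z: intersect with XY mask (37 set) -- 296 left
V2 y: intersect with XZ mask (49 set) -- 235 left

remaining voxels: 235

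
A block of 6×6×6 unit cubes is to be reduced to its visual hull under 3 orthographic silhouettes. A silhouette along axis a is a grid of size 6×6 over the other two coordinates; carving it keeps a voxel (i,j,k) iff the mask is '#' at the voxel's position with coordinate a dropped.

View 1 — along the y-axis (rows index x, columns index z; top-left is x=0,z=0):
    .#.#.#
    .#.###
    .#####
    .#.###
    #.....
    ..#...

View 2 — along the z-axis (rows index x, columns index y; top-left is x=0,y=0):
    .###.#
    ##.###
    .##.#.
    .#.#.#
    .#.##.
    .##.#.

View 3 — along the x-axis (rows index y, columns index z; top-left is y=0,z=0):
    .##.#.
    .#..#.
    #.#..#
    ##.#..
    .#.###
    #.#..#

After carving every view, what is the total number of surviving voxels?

initial block: 6^3 = 216
[1] y-view keeps 18 columns → grid now 108
[2] z-view keeps 21 columns → grid now 65
[3] x-view keeps 18 columns → grid now 31

remaining voxels: 31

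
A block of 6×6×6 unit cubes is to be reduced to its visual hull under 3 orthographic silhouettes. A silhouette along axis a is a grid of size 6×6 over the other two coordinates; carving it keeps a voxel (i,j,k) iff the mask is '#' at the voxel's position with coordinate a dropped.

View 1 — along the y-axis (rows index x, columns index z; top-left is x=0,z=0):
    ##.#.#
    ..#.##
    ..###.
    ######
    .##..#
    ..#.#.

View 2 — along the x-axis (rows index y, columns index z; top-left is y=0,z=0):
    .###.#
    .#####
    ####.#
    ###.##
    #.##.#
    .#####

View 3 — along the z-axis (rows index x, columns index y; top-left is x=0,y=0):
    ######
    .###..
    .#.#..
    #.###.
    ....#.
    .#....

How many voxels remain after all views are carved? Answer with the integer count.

voxel count = 54

start: 6×6×6 = 216 voxels
V1 y: intersect with XZ mask (21 set) -- 126 left
V2 x: intersect with YZ mask (28 set) -- 102 left
V3 z: intersect with XY mask (17 set) -- 54 left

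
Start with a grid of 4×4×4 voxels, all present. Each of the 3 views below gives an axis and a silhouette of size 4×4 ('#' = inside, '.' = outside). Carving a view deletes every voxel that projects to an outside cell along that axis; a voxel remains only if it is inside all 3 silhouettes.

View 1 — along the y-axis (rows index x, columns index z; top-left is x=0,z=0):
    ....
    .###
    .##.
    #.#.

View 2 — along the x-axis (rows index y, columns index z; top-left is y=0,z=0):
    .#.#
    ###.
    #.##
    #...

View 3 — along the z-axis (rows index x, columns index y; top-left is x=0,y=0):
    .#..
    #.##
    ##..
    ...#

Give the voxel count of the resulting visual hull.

before carving: 64 voxels (4×4×4)
[1] y-view keeps 7 columns → grid now 28
[2] x-view keeps 9 columns → grid now 15
[3] z-view keeps 7 columns → grid now 8

|visual hull| = 8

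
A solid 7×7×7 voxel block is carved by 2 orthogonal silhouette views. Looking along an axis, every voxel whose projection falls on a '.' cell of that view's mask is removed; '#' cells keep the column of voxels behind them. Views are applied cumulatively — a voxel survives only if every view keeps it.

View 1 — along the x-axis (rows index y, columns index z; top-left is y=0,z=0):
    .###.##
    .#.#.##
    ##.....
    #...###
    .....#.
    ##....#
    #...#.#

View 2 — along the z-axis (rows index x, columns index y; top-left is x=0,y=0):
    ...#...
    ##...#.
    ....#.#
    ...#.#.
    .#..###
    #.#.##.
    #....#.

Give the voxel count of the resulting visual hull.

voxel count = 57

start: 7×7×7 = 343 voxels
V1 x: intersect with YZ mask (22 set) -- 154 left
V2 z: intersect with XY mask (18 set) -- 57 left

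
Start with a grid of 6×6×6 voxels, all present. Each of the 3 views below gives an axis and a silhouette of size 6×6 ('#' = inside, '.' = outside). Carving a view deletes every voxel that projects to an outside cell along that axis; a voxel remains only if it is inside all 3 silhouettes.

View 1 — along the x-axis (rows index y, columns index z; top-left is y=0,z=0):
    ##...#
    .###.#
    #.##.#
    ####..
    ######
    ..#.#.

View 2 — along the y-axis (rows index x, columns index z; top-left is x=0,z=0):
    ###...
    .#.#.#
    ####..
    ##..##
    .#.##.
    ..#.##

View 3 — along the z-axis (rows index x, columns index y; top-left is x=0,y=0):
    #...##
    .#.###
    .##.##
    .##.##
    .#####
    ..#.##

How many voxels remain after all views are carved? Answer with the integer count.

50 voxels

before carving: 216 voxels (6×6×6)
step 1: project along x, AND mask (23/36) → |grid| = 138
step 2: project along y, AND mask (20/36) → |grid| = 77
step 3: project along z, AND mask (23/36) → |grid| = 50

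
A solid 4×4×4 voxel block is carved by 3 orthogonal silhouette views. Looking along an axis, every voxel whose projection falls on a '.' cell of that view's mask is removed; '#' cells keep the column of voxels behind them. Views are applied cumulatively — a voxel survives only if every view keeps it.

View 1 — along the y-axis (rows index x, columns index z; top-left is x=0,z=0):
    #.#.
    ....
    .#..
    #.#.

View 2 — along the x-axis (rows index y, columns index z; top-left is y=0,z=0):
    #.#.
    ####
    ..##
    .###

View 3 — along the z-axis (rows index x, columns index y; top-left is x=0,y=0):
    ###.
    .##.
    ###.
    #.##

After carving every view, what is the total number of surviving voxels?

10 voxels

full grid |V| = 64
step 1: project along y, AND mask (5/16) → |grid| = 20
step 2: project along x, AND mask (11/16) → |grid| = 14
step 3: project along z, AND mask (11/16) → |grid| = 10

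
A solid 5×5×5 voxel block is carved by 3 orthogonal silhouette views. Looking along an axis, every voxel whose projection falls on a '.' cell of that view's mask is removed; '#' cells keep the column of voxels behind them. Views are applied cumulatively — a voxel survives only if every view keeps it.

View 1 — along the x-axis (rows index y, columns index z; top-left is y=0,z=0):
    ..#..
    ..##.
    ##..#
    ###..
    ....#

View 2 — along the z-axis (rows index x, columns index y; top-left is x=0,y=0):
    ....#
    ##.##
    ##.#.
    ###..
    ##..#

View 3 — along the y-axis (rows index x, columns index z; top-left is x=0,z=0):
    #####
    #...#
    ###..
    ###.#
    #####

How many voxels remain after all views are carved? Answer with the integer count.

remaining voxels: 17

full grid |V| = 125
step 1: project along x, AND mask (10/25) → |grid| = 50
step 2: project along z, AND mask (14/25) → |grid| = 24
step 3: project along y, AND mask (19/25) → |grid| = 17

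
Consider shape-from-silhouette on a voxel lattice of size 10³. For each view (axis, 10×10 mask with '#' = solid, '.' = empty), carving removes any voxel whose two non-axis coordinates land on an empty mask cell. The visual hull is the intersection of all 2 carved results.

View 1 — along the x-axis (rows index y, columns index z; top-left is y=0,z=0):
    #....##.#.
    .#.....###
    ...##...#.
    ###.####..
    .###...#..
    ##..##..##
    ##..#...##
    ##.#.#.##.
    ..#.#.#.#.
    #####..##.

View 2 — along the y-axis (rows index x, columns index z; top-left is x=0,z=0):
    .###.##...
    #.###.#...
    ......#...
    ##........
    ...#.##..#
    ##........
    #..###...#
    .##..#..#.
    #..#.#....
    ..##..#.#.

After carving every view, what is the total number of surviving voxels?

start: 10×10×10 = 1000 voxels
[1] x-view keeps 50 columns → grid now 500
[2] y-view keeps 35 columns → grid now 167

|visual hull| = 167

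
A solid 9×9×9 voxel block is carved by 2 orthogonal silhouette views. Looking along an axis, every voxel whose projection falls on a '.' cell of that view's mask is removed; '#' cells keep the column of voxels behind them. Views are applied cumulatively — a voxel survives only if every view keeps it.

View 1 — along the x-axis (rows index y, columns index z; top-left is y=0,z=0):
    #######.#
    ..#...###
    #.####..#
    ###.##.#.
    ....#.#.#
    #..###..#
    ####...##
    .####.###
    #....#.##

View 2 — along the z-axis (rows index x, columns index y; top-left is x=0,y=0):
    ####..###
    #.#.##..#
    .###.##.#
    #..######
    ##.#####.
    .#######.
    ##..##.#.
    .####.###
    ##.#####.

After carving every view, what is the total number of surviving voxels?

start: 9×9×9 = 729 voxels
after view 1 [x-axis, 49 of 81 cells solid] → remaining = 441
after view 2 [z-axis, 58 of 81 cells solid] → remaining = 315

remaining voxels: 315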